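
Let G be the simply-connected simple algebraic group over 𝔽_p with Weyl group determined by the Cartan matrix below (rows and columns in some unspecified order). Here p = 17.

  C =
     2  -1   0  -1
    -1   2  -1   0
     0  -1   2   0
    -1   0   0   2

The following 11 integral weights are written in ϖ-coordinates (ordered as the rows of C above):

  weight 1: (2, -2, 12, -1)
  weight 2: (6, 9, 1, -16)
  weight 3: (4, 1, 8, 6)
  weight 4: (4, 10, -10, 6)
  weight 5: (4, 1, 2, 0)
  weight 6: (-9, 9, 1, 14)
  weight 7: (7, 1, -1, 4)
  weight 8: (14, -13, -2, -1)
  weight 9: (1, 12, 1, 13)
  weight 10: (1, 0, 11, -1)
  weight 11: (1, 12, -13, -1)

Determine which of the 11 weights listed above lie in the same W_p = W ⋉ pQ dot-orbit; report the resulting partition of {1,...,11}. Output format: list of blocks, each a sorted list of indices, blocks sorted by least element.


Type A_4, rank 4, |W|=120; reorder rows/cols to standard.

λ_j+ρ reflected into Ā_17 (⟨·,θ^∨⟩≤17); 4-tuples as given:

  λ_1 → (2, 1, 12, 0) · λ_2 → (8, 2, 0, 5) · λ_3 → (5, 2, 3, 1) · λ_4 → (5, 2, 3, 1) · λ_5 → (5, 2, 3, 1) · λ_6 → (8, 2, 0, 5) · λ_7 → (8, 2, 0, 5) · λ_8 → (2, 1, 12, 0) · λ_9 → (2, 1, 12, 0) · λ_10 → (2, 1, 12, 0) · λ_11 → (2, 1, 12, 0)

Grouping the 11 weights by Ā_17-representative: 3 linkage classes.

[[1, 8, 9, 10, 11], [2, 6, 7], [3, 4, 5]]


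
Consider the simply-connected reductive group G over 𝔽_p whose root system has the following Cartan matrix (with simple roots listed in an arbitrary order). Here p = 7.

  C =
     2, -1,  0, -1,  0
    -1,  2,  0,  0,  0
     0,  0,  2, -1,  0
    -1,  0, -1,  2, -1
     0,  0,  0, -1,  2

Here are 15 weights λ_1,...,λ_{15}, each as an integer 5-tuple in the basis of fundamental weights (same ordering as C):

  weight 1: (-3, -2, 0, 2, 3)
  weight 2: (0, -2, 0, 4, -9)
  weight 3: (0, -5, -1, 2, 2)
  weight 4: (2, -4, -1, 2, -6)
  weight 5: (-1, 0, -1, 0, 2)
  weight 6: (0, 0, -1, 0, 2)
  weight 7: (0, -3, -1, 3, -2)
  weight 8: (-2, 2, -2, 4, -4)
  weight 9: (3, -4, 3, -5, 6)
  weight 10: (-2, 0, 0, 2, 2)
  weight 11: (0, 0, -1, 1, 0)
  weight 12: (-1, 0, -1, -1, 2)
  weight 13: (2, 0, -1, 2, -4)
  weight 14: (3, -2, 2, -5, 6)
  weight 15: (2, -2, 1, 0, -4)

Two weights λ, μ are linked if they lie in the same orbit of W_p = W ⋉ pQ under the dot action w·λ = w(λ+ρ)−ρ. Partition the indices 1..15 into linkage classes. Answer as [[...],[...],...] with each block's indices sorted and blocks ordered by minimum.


Root system D_5: the 5×5 matrix C matches after relabeling.

Alcove-folded reps (p=7, 15 weights, presented ϖ-order):

  λ_1 → (0, 1, 0, 1, 3);  λ_2 → (0, 1, 0, 1, 3);  λ_3 → (0, 1, 0, 0, 3);  λ_4 → (0, 1, 0, 2, 1);  λ_5 → (0, 1, 0, 1, 3);  λ_6 → (0, 1, 0, 1, 3);  λ_7 → (0, 1, 0, 2, 1);  λ_8 → (0, 2, 1, 0, 3);  λ_9 → (0, 1, 0, 0, 3);  λ_10 → (0, 2, 1, 0, 3);  λ_11 → (0, 1, 0, 2, 1);  λ_12 → (0, 1, 0, 0, 3);  λ_13 → (0, 1, 0, 0, 3);  λ_14 → (0, 2, 1, 0, 3);  λ_15 → (0, 1, 0, 2, 1)

4 distinct reps among the 15 weights ⇒ 4 W_7-linkage classes:

[[1, 2, 5, 6], [3, 9, 12, 13], [4, 7, 11, 15], [8, 10, 14]]


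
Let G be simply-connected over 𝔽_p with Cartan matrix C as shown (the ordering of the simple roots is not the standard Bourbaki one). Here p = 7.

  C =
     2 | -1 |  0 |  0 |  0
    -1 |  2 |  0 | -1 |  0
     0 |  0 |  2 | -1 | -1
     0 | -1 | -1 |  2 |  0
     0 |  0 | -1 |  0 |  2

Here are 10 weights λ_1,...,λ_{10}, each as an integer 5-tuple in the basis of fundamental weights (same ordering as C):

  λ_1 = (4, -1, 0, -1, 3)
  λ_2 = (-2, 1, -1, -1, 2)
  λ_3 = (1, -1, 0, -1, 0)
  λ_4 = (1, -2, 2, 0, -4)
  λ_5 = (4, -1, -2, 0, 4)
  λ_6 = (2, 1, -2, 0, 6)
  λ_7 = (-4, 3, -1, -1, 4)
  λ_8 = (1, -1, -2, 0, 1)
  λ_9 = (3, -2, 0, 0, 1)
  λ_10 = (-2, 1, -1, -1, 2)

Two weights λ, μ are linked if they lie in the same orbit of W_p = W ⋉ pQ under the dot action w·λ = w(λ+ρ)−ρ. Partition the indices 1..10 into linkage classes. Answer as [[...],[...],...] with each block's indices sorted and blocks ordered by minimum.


Root system A_5: the 5×5 matrix C matches after relabeling.

W_7-reps of the 10 weights in Ā_7 (same 5-coord order as C):

  [1] (2, 0, 1, 0, 1);  [2] (1, 1, 0, 0, 3);  [3] (2, 0, 1, 0, 1);  [4] (1, 1, 0, 0, 3);  [5] (2, 0, 1, 0, 1);  [6] (2, 0, 1, 0, 1);  [7] (1, 1, 0, 0, 3);  [8] (2, 0, 1, 0, 1);  [9] (3, 1, 1, 0, 2);  [10] (1, 1, 0, 0, 3)

Grouping the 10 weights by Ā_7-representative: 3 linkage classes.

[[1, 3, 5, 6, 8], [2, 4, 7, 10], [9]]


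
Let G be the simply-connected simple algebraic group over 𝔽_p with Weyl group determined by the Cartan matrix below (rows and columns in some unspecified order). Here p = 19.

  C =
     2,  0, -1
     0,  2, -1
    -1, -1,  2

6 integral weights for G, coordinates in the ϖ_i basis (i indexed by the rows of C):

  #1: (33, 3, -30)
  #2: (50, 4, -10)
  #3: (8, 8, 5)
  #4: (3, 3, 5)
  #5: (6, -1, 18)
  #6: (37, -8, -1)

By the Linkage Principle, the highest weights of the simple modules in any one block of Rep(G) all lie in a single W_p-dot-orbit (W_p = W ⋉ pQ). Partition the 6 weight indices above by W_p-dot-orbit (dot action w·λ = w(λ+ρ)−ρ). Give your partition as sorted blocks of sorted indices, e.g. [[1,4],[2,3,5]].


C ↔ A_3 under row/col permutation; |W(A_3)| = 24.

Alcove-folded reps (p=19, 6 weights, presented ϖ-order):

  λ_1 → (4, 4, 6)
  λ_2 → (4, 4, 6)
  λ_3 → (4, 4, 6)
  λ_4 → (4, 4, 6)
  λ_5 → (0, 7, 12)
  λ_6 → (0, 7, 12)

Grouping the 6 weights by Ā_19-representative: 2 linkage classes.

[[1, 2, 3, 4], [5, 6]]


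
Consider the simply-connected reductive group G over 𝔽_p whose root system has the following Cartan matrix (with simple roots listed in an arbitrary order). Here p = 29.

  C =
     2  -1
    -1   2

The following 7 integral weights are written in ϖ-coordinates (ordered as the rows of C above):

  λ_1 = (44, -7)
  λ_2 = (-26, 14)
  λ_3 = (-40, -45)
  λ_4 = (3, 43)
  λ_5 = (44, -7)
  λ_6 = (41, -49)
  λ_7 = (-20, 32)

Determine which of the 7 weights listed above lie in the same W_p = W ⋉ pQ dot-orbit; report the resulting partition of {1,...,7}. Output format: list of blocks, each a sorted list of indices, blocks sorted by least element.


Dynkin diagram of C (from the 2 off-diagonal −1 entries): A_2.

Ā_29 reps of the 7 weights (A_2, coords as presented):

  1: (13, 10);  2: (15, 10);  3: (15, 10);  4: (15, 10);  5: (13, 10);  6: (13, 10);  7: (15, 10)

Grouping the 7 weights by Ā_29-representative: 2 linkage classes.

[[1, 5, 6], [2, 3, 4, 7]]


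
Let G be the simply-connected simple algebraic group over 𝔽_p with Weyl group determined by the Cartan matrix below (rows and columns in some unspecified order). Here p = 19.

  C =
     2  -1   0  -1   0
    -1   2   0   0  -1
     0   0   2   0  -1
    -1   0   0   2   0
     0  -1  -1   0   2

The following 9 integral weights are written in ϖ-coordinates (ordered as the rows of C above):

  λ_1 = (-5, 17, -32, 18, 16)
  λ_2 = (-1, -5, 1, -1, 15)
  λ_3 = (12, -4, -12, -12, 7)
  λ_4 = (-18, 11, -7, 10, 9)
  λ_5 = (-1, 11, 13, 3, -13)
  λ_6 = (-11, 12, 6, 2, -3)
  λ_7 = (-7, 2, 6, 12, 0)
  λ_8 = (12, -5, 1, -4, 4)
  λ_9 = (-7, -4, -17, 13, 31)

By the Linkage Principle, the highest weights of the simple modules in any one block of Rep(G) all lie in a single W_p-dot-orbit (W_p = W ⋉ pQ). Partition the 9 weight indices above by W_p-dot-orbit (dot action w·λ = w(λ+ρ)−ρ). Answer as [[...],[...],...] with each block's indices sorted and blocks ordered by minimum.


Dynkin diagram of C (from the 8 off-diagonal −1 entries): A_5.

Folding the 9 weights λ_j+ρ into Ā_19 (reps in the given 5-coord order):

    λ_1 → (0, 0, 2, 4, 12)
    λ_2 → (0, 0, 2, 4, 12)
    λ_3 → (3, 1, 5, 7, 2)
    λ_4 → (6, 4, 2, 3, 1)
    λ_5 → (0, 0, 2, 4, 12)
    λ_6 → (3, 1, 5, 7, 2)
    λ_7 → (3, 1, 5, 7, 2)
    λ_8 → (6, 4, 2, 3, 1)
    λ_9 → (6, 4, 2, 3, 1)

3 distinct reps among the 9 weights ⇒ 3 W_19-linkage classes:

[[1, 2, 5], [3, 6, 7], [4, 8, 9]]


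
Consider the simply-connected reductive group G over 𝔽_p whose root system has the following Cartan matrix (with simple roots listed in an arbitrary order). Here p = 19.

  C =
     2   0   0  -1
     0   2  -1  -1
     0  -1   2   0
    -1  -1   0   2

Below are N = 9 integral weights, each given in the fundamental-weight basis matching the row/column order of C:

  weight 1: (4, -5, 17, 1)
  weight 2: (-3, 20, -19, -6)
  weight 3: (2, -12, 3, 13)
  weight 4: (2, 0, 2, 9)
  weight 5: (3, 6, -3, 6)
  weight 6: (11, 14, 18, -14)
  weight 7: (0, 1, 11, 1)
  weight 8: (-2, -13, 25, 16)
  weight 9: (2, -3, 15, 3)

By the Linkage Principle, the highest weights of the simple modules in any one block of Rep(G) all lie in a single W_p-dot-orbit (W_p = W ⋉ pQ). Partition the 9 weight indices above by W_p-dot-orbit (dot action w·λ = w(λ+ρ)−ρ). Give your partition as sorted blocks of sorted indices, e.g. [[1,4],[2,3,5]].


A_4 Cartan matrix, 4 simple roots permuted; ρ=(1,1,1,1).

Alcove-folded reps (p=19, 9 weights, presented ϖ-order):

    [1] (1, 2, 12, 2)
    [2] (1, 2, 12, 2)
    [3] (3, 4, 7, 3)
    [4] (3, 1, 3, 10)
    [5] (4, 5, 2, 7)
    [6] (12, 0, 4, 2)
    [7] (1, 2, 12, 2)
    [8] (4, 5, 2, 7)
    [9] (1, 2, 12, 2)

5 distinct reps among the 9 weights ⇒ 5 W_19-linkage classes:

[[1, 2, 7, 9], [3], [4], [5, 8], [6]]


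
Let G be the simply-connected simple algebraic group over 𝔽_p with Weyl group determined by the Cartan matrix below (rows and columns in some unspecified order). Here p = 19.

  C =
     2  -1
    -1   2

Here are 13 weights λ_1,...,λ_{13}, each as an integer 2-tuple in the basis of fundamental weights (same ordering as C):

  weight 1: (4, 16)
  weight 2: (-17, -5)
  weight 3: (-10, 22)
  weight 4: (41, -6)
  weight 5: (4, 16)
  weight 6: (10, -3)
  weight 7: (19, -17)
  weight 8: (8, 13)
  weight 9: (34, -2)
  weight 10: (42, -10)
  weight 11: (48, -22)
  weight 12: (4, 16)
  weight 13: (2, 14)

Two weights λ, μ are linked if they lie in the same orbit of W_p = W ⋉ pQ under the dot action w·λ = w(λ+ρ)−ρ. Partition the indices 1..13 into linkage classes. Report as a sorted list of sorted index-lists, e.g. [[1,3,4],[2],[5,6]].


C ↔ A_2 under row/col permutation; |W(A_2)| = 6.

Each λ_j+ρ reduced to Ā_19; 2-tuples below use C's row order:

  λ_1+ρ ↦ (2, 14)
  λ_2+ρ ↦ (3, 15)
  λ_3+ρ ↦ (5, 10)
  λ_4+ρ ↦ (4, 14)
  λ_5+ρ ↦ (2, 14)
  λ_6+ρ ↦ (9, 2)
  λ_7+ρ ↦ (3, 15)
  λ_8+ρ ↦ (5, 10)
  λ_9+ρ ↦ (3, 15)
  λ_10+ρ ↦ (5, 10)
  λ_11+ρ ↦ (9, 2)
  λ_12+ρ ↦ (2, 14)
  λ_13+ρ ↦ (3, 15)

Grouping the 13 weights by Ā_19-representative: 5 linkage classes.

[[1, 5, 12], [2, 7, 9, 13], [3, 8, 10], [4], [6, 11]]


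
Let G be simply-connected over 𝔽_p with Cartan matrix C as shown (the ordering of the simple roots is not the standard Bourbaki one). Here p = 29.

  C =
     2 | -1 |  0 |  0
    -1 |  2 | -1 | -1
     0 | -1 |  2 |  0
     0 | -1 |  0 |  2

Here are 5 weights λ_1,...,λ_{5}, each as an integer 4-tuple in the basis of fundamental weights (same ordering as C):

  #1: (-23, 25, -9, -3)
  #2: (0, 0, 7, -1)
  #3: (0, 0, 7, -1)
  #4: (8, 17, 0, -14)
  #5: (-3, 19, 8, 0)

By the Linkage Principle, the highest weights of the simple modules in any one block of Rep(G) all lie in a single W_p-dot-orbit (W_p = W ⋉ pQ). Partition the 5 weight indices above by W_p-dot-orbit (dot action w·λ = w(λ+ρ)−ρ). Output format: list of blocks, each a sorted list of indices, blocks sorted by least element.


C ↔ D_4 under row/col permutation; |W(D_4)| = 192.

Folding the 5 weights λ_j+ρ into Ā_29 (reps in the given 4-coord order):

    λ_1+ρ ↦ (16, 2, 2, 4)
    λ_2+ρ ↦ (1, 1, 8, 0)
    λ_3+ρ ↦ (1, 1, 8, 0)
    λ_4+ρ ↦ (9, 1, 1, 13)
    λ_5+ρ ↦ (1, 1, 8, 0)

The 5 indices split into 3 linkage classes (same alcove rep ⇔ same W_29-dot-orbit):

[[1], [2, 3, 5], [4]]


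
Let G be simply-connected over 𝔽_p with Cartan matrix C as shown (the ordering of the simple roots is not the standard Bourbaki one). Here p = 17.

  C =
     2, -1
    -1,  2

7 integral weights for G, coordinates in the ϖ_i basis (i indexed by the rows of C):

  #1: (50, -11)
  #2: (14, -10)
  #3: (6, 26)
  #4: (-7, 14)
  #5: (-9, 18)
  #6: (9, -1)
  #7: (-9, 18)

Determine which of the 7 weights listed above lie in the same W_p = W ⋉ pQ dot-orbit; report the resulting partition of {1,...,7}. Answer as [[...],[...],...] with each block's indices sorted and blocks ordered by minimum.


Cartan matrix: type A_2 (|W|=6); un-permuting the 2 rows.

Each λ_j+ρ reduced to Ā_17; 2-tuples below use C's row order:

    [1] (10, 0)
    [2] (6, 9)
    [3] (10, 0)
    [4] (6, 9)
    [5] (6, 9)
    [6] (10, 0)
    [7] (6, 9)

Partition of {1..7} into 2 W_17-dot-orbits:

[[1, 3, 6], [2, 4, 5, 7]]


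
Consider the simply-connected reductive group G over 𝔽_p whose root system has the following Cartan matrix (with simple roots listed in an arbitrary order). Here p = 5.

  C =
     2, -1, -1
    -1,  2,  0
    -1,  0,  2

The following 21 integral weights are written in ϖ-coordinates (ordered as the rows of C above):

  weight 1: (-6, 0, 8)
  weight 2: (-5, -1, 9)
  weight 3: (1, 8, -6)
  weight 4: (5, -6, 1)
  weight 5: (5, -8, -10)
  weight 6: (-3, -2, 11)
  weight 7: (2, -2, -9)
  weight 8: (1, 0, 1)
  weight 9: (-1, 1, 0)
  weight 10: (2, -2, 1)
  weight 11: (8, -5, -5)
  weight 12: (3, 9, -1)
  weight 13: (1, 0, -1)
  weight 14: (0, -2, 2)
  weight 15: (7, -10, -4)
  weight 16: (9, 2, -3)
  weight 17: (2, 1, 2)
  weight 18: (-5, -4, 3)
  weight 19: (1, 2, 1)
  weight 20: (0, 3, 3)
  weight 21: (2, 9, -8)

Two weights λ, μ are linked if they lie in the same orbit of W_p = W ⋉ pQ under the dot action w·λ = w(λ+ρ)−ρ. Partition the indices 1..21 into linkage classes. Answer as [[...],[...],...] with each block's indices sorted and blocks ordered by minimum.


C ↔ A_3 under row/col permutation; |W(A_3)| = 24.

λ_j+ρ reflected into Ā_5 (⟨·,θ^∨⟩≤5); 3-tuples as given:

    1: (1, 0, 0)
    2: (1, 0, 0)
    3: (0, 1, 3)
    4: (0, 2, 1)
    5: (0, 1, 3)
    6: (2, 1, 2)
    7: (0, 2, 1)
    8: (2, 1, 2)
    9: (0, 2, 1)
    10: (2, 1, 2)
    11: (1, 0, 0)
    12: (1, 0, 0)
    13: (2, 1, 0)
    14: (0, 1, 3)
    15: (0, 1, 3)
    16: (2, 1, 0)
    17: (2, 1, 0)
    18: (0, 2, 1)
    19: (2, 1, 0)
    20: (1, 0, 0)
    21: (2, 1, 2)

These 21 weights hit 5 W_5-dot-orbits; sizes (5, 4, 4, 4, 4):

[[1, 2, 11, 12, 20], [3, 5, 14, 15], [4, 7, 9, 18], [6, 8, 10, 21], [13, 16, 17, 19]]


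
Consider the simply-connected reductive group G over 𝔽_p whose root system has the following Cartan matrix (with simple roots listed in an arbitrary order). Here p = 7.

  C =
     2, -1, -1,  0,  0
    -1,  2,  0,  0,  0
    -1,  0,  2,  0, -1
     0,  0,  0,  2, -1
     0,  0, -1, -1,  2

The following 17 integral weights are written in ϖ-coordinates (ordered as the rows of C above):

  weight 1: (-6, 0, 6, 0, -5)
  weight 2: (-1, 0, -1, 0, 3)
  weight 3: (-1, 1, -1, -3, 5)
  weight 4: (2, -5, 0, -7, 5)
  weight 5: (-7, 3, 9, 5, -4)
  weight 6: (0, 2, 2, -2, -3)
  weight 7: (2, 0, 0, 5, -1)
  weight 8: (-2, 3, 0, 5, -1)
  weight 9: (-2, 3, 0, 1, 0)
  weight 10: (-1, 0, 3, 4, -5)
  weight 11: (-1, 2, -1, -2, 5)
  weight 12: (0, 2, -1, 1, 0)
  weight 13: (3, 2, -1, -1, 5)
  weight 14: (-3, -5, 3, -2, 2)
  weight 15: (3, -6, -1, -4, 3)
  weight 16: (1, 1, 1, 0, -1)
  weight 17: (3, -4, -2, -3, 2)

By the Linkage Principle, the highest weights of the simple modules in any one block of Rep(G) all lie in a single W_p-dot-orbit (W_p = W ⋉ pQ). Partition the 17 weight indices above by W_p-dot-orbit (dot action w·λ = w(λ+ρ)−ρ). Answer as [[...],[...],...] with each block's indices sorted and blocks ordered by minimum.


Type A_5, rank 5, |W|=720; reorder rows/cols to standard.

Each λ_j+ρ reduced to Ā_7; 5-tuples below use C's row order:

  [1] (1, 3, 0, 2, 1);  [2] (0, 1, 0, 1, 4);  [3] (0, 1, 0, 1, 4);  [4] (1, 0, 0, 3, 0);  [5] (0, 3, 1, 2, 0);  [6] (1, 3, 0, 2, 1);  [7] (0, 3, 1, 2, 0);  [8] (1, 0, 0, 3, 0);  [9] (1, 3, 0, 2, 1);  [10] (0, 1, 0, 1, 4);  [11] (0, 1, 0, 1, 4);  [12] (1, 3, 0, 2, 1);  [13] (1, 0, 0, 3, 0);  [14] (2, 2, 2, 1, 0);  [15] (0, 3, 1, 2, 0);  [16] (2, 2, 2, 1, 0);  [17] (0, 3, 1, 2, 0)

These 17 weights hit 5 W_7-dot-orbits; sizes (4, 4, 3, 4, 2):

[[1, 6, 9, 12], [2, 3, 10, 11], [4, 8, 13], [5, 7, 15, 17], [14, 16]]


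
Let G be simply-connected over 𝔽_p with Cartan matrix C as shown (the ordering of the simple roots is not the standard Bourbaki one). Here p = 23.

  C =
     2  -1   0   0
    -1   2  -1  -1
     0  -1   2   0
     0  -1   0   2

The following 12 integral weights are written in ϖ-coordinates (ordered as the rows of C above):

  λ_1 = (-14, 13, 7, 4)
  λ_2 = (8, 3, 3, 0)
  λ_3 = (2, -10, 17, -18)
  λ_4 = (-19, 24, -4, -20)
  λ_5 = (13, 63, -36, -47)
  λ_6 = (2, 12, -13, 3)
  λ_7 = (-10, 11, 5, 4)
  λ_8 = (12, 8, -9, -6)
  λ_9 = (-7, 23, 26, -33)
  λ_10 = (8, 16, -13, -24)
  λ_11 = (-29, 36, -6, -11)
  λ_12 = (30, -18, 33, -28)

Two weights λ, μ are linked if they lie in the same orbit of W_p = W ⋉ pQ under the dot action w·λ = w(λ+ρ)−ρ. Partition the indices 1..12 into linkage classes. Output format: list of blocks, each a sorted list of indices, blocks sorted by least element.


D_4 Cartan matrix, 4 simple roots permuted; ρ=(1,1,1,1).

W_23-reps of the 12 weights in Ā_23 (same 4-coord order as C):

  λ_1 → (9, 4, 4, 1) · λ_2 → (9, 4, 4, 1) · λ_3 → (9, 0, 6, 5) · λ_4 → (3, 1, 12, 4) · λ_5 → (9, 0, 6, 5) · λ_6 → (3, 1, 12, 4) · λ_7 → (9, 0, 6, 5) · λ_8 → (9, 4, 4, 1) · λ_9 → (9, 4, 4, 1) · λ_10 → (9, 0, 6, 5) · λ_11 → (9, 4, 4, 1) · λ_12 → (6, 2, 9, 2)

The 12 indices split into 4 linkage classes (same alcove rep ⇔ same W_23-dot-orbit):

[[1, 2, 8, 9, 11], [3, 5, 7, 10], [4, 6], [12]]


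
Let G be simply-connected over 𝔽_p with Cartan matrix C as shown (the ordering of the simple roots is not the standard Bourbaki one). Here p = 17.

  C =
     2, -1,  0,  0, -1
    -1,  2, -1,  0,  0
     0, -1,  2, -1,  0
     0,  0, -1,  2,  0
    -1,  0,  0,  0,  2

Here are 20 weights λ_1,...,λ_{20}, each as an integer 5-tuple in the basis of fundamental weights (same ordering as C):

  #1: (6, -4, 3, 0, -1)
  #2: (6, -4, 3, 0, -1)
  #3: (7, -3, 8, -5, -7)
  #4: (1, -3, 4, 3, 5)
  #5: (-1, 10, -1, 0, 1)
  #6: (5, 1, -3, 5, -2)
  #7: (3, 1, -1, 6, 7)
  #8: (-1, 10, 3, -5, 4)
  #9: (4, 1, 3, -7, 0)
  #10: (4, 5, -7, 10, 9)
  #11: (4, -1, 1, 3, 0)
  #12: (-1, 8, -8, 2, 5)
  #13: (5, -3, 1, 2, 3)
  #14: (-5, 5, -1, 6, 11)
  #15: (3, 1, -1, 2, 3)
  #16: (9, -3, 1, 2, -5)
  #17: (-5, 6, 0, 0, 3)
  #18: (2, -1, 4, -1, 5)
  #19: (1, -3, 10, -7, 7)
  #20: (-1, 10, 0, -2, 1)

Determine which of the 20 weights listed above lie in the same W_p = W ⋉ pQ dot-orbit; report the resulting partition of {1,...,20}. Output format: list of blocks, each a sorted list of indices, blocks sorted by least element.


A_5 Cartan matrix, 5 simple roots permuted; ρ=(1,1,1,1,1).

λ_j+ρ reflected into Ā_17 (⟨·,θ^∨⟩≤17); 5-tuples as given:

  [1] (4, 3, 1, 1, 0);  [2] (4, 3, 1, 1, 0);  [3] (0, 2, 3, 4, 6);  [4] (0, 2, 3, 4, 6);  [5] (0, 11, 0, 1, 2);  [6] (5, 0, 2, 4, 1);  [7] (4, 2, 0, 3, 4);  [8] (0, 11, 0, 1, 2);  [9] (5, 0, 2, 4, 1);  [10] (5, 0, 2, 4, 1);  [11] (5, 0, 2, 4, 1);  [12] (0, 2, 3, 4, 6);  [13] (4, 2, 0, 3, 4);  [14] (4, 2, 0, 3, 4);  [15] (4, 2, 0, 3, 4);  [16] (4, 2, 0, 3, 4);  [17] (4, 3, 1, 1, 0);  [18] (3, 0, 5, 0, 6);  [19] (0, 2, 3, 4, 6);  [20] (0, 11, 0, 1, 2)

The 20 indices split into 6 linkage classes (same alcove rep ⇔ same W_17-dot-orbit):

[[1, 2, 17], [3, 4, 12, 19], [5, 8, 20], [6, 9, 10, 11], [7, 13, 14, 15, 16], [18]]


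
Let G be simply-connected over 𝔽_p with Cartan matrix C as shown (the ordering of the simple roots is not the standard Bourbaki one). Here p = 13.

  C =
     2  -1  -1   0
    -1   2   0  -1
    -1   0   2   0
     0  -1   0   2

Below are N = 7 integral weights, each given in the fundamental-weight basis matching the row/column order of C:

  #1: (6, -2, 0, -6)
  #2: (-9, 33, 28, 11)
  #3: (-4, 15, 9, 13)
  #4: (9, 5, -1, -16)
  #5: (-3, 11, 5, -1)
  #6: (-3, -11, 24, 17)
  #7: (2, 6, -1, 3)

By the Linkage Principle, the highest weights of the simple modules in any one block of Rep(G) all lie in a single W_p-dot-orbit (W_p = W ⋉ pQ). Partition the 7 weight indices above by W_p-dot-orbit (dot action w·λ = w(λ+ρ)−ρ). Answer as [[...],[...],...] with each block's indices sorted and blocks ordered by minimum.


A_4 Cartan matrix, 4 simple roots permuted; ρ=(1,1,1,1).

W_13-reps of the 7 weights in Ā_13 (same 4-coord order as C):

  λ_1 → (1, 5, 1, 1);  λ_2 → (5, 5, 0, 2);  λ_3 → (2, 7, 1, 3);  λ_4 → (2, 7, 1, 3);  λ_5 → (2, 7, 1, 3);  λ_6 → (5, 5, 0, 2);  λ_7 → (2, 7, 1, 3)

The 7 indices split into 3 linkage classes (same alcove rep ⇔ same W_13-dot-orbit):

[[1], [2, 6], [3, 4, 5, 7]]


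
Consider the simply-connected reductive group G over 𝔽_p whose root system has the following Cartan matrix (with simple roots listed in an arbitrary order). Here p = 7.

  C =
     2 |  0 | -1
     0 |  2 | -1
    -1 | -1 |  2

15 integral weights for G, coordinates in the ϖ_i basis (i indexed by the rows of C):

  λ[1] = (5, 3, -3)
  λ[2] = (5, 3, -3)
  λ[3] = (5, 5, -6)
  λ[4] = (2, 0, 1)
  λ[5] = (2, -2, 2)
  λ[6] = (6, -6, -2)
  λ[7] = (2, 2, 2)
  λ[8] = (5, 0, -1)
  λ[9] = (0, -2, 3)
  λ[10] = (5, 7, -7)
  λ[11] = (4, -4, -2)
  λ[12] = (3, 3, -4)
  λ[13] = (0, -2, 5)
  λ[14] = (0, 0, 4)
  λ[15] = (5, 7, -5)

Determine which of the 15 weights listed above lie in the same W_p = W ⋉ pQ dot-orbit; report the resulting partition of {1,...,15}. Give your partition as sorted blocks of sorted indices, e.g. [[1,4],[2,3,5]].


Root system A_3: the 3×3 matrix C matches after relabeling.

λ_j+ρ reflected into Ā_7 (⟨·,θ^∨⟩≤7); 3-tuples as given:

  λ_1+ρ ↦ (3, 1, 2)
  λ_2+ρ ↦ (3, 1, 2)
  λ_3+ρ ↦ (1, 1, 5)
  λ_4+ρ ↦ (3, 1, 2)
  λ_5+ρ ↦ (3, 1, 2)
  λ_6+ρ ↦ (1, 1, 5)
  λ_7+ρ ↦ (1, 1, 3)
  λ_8+ρ ↦ (6, 1, 0)
  λ_9+ρ ↦ (1, 1, 3)
  λ_10+ρ ↦ (1, 1, 5)
  λ_11+ρ ↦ (1, 1, 3)
  λ_12+ρ ↦ (1, 1, 3)
  λ_13+ρ ↦ (1, 1, 5)
  λ_14+ρ ↦ (1, 1, 5)
  λ_15+ρ ↦ (1, 1, 3)

4 distinct reps among the 15 weights ⇒ 4 W_7-linkage classes:

[[1, 2, 4, 5], [3, 6, 10, 13, 14], [7, 9, 11, 12, 15], [8]]


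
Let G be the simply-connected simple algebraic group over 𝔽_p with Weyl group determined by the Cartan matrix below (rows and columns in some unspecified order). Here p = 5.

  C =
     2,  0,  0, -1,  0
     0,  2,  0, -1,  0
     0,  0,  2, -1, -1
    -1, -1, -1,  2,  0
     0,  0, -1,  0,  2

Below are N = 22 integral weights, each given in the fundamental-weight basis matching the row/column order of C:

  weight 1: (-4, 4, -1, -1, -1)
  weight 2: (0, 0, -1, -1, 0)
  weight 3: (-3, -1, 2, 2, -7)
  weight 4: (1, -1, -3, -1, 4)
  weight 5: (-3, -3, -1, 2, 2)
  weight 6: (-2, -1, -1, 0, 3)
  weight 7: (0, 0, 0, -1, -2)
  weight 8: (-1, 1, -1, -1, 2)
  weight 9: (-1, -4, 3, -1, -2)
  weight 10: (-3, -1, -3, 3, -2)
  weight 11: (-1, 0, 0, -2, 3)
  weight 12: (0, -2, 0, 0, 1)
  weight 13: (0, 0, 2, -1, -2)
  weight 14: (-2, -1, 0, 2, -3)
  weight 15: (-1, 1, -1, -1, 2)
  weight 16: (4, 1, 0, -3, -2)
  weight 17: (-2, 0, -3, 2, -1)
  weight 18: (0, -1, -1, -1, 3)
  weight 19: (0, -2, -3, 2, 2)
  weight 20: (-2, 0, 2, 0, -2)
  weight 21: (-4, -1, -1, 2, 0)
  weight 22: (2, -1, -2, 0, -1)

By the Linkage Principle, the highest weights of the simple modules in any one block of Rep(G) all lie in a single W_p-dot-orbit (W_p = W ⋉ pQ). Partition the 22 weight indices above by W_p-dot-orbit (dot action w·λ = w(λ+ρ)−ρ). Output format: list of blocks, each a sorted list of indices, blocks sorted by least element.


Dynkin diagram of C (from the 8 off-diagonal −1 entries): D_5.

Ā_5 reps of the 22 weights (D_5, coords as presented):

  [1] (0, 2, 0, 0, 3);  [2] (1, 1, 0, 0, 1);  [3] (1, 1, 0, 0, 2);  [4] (0, 2, 0, 0, 3);  [5] (1, 1, 0, 0, 2);  [6] (1, 0, 0, 0, 4);  [7] (1, 1, 0, 0, 1);  [8] (0, 2, 0, 0, 3);  [9] (3, 0, 0, 0, 1);  [10] (1, 1, 0, 0, 2);  [11] (1, 0, 0, 0, 4);  [12] (1, 1, 0, 0, 2);  [13] (1, 1, 0, 0, 1);  [14] (1, 0, 0, 1, 1);  [15] (0, 2, 0, 0, 3);  [16] (3, 0, 0, 0, 1);  [17] (1, 1, 0, 0, 2);  [18] (1, 0, 0, 0, 4);  [19] (1, 1, 0, 0, 1);  [20] (1, 1, 0, 0, 1);  [21] (3, 0, 0, 0, 1);  [22] (3, 0, 0, 0, 1)

The 22 indices split into 6 linkage classes (same alcove rep ⇔ same W_5-dot-orbit):

[[1, 4, 8, 15], [2, 7, 13, 19, 20], [3, 5, 10, 12, 17], [6, 11, 18], [9, 16, 21, 22], [14]]


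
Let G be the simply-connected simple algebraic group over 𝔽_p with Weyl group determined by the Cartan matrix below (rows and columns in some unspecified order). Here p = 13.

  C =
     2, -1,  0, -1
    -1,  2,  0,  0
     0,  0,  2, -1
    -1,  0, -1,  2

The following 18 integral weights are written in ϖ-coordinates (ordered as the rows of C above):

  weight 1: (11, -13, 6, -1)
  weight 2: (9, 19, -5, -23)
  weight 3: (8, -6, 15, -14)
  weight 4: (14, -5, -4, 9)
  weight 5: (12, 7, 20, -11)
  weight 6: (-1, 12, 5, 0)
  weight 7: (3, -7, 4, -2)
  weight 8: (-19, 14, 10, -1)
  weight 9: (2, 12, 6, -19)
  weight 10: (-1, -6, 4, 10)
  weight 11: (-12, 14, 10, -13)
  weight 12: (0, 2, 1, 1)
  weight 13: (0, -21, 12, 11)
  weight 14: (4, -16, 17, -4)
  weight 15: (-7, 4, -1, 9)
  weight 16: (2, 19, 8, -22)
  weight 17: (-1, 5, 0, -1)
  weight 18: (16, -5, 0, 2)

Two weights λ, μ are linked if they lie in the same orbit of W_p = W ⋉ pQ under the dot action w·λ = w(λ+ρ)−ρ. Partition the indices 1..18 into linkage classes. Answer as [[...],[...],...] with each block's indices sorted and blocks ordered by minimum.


A_4 Cartan matrix, 4 simple roots permuted; ρ=(1,1,1,1).

Each λ_j+ρ reduced to Ā_13; 4-tuples below use C's row order:

  [1] (0, 6, 1, 0);  [2] (5, 1, 0, 4);  [3] (5, 1, 0, 4);  [4] (1, 3, 2, 2);  [5] (2, 3, 2, 6);  [6] (0, 6, 1, 0);  [7] (1, 3, 2, 2);  [8] (2, 3, 2, 6);  [9] (2, 3, 2, 6);  [10] (2, 3, 2, 6);  [11] (1, 2, 1, 1);  [12] (1, 3, 2, 2);  [13] (0, 6, 1, 0);  [14] (2, 3, 2, 6);  [15] (5, 1, 0, 4);  [16] (1, 3, 2, 2);  [17] (0, 6, 1, 0);  [18] (5, 1, 0, 4)

5 distinct reps among the 18 weights ⇒ 5 W_13-linkage classes:

[[1, 6, 13, 17], [2, 3, 15, 18], [4, 7, 12, 16], [5, 8, 9, 10, 14], [11]]


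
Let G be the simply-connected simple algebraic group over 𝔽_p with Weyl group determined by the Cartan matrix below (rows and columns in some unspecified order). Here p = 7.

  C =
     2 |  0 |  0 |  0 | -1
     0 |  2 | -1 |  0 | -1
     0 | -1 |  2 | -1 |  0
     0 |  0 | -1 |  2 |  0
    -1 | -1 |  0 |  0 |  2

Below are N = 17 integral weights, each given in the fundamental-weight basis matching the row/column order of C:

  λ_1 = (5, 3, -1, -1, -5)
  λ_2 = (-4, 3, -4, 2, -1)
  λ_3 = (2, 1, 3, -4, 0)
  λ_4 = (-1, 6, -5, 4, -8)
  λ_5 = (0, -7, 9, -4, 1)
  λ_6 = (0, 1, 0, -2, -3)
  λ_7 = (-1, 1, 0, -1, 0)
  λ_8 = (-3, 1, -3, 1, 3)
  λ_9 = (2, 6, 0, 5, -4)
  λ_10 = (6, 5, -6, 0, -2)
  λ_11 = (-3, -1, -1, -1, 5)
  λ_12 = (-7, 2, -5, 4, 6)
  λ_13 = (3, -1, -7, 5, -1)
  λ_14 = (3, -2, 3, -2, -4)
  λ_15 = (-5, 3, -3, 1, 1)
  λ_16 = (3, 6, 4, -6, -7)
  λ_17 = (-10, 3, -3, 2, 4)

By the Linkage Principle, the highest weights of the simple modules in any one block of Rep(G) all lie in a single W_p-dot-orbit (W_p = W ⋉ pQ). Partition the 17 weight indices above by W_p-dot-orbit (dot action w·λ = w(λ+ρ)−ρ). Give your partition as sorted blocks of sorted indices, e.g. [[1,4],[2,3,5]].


Cartan matrix: type A_5 (|W|=720); un-permuting the 5 rows.

W_7-reps of the 17 weights in Ā_7 (same 5-coord order as C):

  λ_1+ρ ↦ (2, 0, 0, 0, 4)
  λ_2+ρ ↦ (0, 2, 1, 0, 1)
  λ_3+ρ ↦ (0, 2, 1, 0, 1)
  λ_4+ρ ↦ (2, 0, 0, 0, 4)
  λ_5+ρ ↦ (0, 2, 1, 0, 1)
  λ_6+ρ ↦ (1, 0, 0, 1, 1)
  λ_7+ρ ↦ (0, 2, 1, 0, 1)
  λ_8+ρ ↦ (2, 0, 2, 0, 2)
  λ_9+ρ ↦ (2, 0, 0, 0, 4)
  λ_10+ρ ↦ (1, 0, 0, 1, 1)
  λ_11+ρ ↦ (2, 0, 0, 0, 4)
  λ_12+ρ ↦ (2, 1, 0, 3, 0)
  λ_13+ρ ↦ (2, 0, 0, 0, 4)
  λ_14+ρ ↦ (0, 2, 1, 0, 1)
  λ_15+ρ ↦ (2, 0, 2, 0, 2)
  λ_16+ρ ↦ (3, 1, 0, 0, 1)
  λ_17+ρ ↦ (2, 0, 2, 0, 2)

6 distinct reps among the 17 weights ⇒ 6 W_7-linkage classes:

[[1, 4, 9, 11, 13], [2, 3, 5, 7, 14], [6, 10], [8, 15, 17], [12], [16]]


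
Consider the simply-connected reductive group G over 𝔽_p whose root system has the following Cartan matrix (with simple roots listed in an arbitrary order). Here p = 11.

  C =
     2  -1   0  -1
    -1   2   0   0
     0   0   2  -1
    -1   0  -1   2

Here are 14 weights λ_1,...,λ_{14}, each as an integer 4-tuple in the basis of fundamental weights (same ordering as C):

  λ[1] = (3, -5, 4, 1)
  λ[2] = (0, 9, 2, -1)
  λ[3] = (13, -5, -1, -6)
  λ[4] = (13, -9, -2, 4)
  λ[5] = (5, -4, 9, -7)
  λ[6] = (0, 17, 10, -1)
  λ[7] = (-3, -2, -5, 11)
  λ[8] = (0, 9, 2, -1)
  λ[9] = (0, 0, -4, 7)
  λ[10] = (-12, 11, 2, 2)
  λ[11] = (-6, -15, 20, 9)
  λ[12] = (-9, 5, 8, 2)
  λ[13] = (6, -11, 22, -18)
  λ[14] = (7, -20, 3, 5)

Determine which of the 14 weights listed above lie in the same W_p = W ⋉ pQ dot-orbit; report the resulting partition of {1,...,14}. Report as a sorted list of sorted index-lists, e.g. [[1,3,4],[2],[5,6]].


A_4 Cartan matrix, 4 simple roots permuted; ρ=(1,1,1,1).

Ā_11 reps of the 14 weights (A_4, coords as presented):

  λ_1+ρ ↦ (0, 4, 5, 2);  λ_2+ρ ↦ (1, 7, 0, 0);  λ_3+ρ ↦ (5, 1, 2, 0);  λ_4+ρ ↦ (3, 0, 4, 3);  λ_5+ρ ↦ (3, 0, 4, 3);  λ_6+ρ ↦ (1, 7, 0, 0);  λ_7+ρ ↦ (1, 1, 3, 5);  λ_8+ρ ↦ (1, 7, 0, 0);  λ_9+ρ ↦ (1, 1, 3, 5);  λ_10+ρ ↦ (3, 0, 4, 3);  λ_11+ρ ↦ (1, 1, 3, 5);  λ_12+ρ ↦ (1, 1, 3, 5);  λ_13+ρ ↦ (1, 1, 3, 5);  λ_14+ρ ↦ (3, 0, 4, 3)

Partition of {1..14} into 5 W_11-dot-orbits:

[[1], [2, 6, 8], [3], [4, 5, 10, 14], [7, 9, 11, 12, 13]]


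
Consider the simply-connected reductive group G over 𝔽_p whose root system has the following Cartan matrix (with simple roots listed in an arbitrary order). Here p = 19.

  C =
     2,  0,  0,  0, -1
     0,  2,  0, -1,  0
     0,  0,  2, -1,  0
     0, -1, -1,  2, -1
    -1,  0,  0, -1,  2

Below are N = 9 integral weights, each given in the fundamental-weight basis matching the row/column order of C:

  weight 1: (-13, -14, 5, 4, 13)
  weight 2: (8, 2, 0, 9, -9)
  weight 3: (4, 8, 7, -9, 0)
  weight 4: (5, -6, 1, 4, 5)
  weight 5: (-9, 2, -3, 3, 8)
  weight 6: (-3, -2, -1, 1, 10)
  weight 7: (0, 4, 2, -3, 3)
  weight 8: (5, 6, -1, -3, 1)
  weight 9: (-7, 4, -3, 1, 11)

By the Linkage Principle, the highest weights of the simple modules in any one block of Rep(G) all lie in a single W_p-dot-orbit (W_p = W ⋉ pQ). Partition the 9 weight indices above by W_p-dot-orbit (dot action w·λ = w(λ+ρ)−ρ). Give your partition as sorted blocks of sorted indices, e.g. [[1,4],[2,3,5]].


Dynkin diagram of C (from the 8 off-diagonal −1 entries): D_5.

λ_j+ρ reflected into Ā_19 (⟨·,θ^∨⟩≤19); 5-tuples as given:

  [1] (6, 5, 2, 0, 0);  [2] (1, 3, 1, 2, 2);  [3] (2, 1, 0, 1, 5);  [4] (6, 5, 2, 0, 0);  [5] (8, 3, 2, 2, 1);  [6] (2, 1, 0, 1, 5);  [7] (1, 3, 1, 2, 2);  [8] (6, 5, 2, 0, 0);  [9] (6, 5, 2, 0, 0)

These 9 weights hit 4 W_19-dot-orbits; sizes (4, 2, 2, 1):

[[1, 4, 8, 9], [2, 7], [3, 6], [5]]


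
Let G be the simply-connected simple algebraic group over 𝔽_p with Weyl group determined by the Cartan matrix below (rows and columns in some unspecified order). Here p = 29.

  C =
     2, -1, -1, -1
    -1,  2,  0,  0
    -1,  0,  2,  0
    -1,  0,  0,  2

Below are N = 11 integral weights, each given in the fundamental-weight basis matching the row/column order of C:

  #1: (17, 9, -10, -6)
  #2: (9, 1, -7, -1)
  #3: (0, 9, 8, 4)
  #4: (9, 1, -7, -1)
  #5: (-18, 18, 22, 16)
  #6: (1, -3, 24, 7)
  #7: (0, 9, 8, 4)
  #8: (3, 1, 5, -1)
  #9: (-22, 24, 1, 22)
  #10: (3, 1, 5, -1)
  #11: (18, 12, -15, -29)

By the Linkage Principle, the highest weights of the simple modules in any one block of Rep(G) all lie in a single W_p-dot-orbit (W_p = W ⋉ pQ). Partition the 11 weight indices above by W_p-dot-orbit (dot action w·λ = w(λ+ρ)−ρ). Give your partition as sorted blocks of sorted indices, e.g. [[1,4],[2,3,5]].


Root system D_4: the 4×4 matrix C matches after relabeling.

W_29-reps of the 11 weights in Ā_29 (same 4-coord order as C):

  λ_1 → (1, 10, 9, 5);  λ_2 → (4, 2, 6, 0);  λ_3 → (1, 10, 9, 5);  λ_4 → (4, 2, 6, 0);  λ_5 → (4, 2, 6, 0);  λ_6 → (2, 4, 19, 2);  λ_7 → (1, 10, 9, 5);  λ_8 → (4, 2, 6, 0);  λ_9 → (2, 4, 19, 2);  λ_10 → (4, 2, 6, 0);  λ_11 → (1, 10, 9, 5)

Partition of {1..11} into 3 W_29-dot-orbits:

[[1, 3, 7, 11], [2, 4, 5, 8, 10], [6, 9]]


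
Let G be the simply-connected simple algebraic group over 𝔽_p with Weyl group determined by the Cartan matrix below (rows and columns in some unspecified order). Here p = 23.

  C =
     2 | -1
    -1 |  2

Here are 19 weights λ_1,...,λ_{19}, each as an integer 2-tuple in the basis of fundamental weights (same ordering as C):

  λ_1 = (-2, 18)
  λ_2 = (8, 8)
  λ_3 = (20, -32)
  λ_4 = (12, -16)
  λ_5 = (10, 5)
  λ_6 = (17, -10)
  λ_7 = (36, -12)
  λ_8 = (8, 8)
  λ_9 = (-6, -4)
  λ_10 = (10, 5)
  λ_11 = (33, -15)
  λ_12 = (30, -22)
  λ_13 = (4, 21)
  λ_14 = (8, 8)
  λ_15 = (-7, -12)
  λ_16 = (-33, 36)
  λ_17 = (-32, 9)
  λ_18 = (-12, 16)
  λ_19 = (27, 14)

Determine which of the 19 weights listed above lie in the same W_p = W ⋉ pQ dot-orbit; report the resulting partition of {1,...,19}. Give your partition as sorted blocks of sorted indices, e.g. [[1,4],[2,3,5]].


A_2 Cartan matrix, 2 simple roots permuted; ρ=(1,1).

Each λ_j+ρ reduced to Ā_23; 2-tuples below use C's row order:

    [1] (1, 18)
    [2] (9, 9)
    [3] (2, 13)
    [4] (2, 13)
    [5] (11, 6)
    [6] (9, 9)
    [7] (9, 3)
    [8] (9, 9)
    [9] (3, 5)
    [10] (11, 6)
    [11] (9, 3)
    [12] (2, 13)
    [13] (1, 18)
    [14] (9, 9)
    [15] (11, 6)
    [16] (9, 9)
    [17] (2, 13)
    [18] (11, 6)
    [19] (3, 5)

Grouping the 19 weights by Ā_23-representative: 6 linkage classes.

[[1, 13], [2, 6, 8, 14, 16], [3, 4, 12, 17], [5, 10, 15, 18], [7, 11], [9, 19]]


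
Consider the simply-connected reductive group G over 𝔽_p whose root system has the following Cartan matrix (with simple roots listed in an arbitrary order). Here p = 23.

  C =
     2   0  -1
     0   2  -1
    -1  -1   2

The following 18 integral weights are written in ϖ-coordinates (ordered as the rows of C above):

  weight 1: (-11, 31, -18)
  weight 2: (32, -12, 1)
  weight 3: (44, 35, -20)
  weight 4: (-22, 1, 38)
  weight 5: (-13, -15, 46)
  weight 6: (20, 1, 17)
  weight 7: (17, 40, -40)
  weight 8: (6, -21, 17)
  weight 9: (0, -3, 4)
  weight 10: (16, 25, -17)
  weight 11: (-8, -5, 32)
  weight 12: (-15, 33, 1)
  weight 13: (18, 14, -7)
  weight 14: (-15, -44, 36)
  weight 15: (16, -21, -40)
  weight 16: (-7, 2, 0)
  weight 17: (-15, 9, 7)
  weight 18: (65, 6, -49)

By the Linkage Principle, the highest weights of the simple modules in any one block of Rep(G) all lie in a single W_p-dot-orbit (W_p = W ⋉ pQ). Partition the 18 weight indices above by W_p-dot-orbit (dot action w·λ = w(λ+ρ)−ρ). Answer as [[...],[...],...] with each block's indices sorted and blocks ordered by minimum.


Type A_3, rank 3, |W|=24; reorder rows/cols to standard.

λ_j+ρ reflected into Ā_23 (⟨·,θ^∨⟩≤23); 3-tuples as given:

    λ_1+ρ ↦ (8, 4, 6)
    λ_2+ρ ↦ (11, 9, 1)
    λ_3+ρ ↦ (3, 6, 13)
    λ_4+ρ ↦ (3, 16, 2)
    λ_5+ρ ↦ (11, 9, 1)
    λ_6+ρ ↦ (3, 16, 2)
    λ_7+ρ ↦ (3, 16, 2)
    λ_8+ρ ↦ (3, 16, 2)
    λ_9+ρ ↦ (1, 2, 3)
    λ_10+ρ ↦ (3, 6, 13)
    λ_11+ρ ↦ (3, 6, 13)
    λ_12+ρ ↦ (11, 9, 1)
    λ_13+ρ ↦ (8, 4, 6)
    λ_14+ρ ↦ (14, 3, 0)
    λ_15+ρ ↦ (3, 6, 13)
    λ_16+ρ ↦ (1, 2, 3)
    λ_17+ρ ↦ (8, 4, 6)
    λ_18+ρ ↦ (3, 16, 2)

Partition of {1..18} into 6 W_23-dot-orbits:

[[1, 13, 17], [2, 5, 12], [3, 10, 11, 15], [4, 6, 7, 8, 18], [9, 16], [14]]


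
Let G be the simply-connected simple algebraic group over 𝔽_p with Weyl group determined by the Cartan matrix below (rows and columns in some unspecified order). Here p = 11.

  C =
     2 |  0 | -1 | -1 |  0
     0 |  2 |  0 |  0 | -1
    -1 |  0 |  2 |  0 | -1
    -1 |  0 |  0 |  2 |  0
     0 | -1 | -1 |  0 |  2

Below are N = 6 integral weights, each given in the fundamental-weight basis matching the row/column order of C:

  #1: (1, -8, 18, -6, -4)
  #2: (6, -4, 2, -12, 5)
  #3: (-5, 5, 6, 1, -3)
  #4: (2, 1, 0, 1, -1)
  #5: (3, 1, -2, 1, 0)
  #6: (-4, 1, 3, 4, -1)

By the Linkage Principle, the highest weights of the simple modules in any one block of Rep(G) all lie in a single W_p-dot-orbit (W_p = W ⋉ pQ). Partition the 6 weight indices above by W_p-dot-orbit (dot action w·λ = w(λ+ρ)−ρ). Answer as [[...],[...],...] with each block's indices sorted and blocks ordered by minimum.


Dynkin diagram of C (from the 8 off-diagonal −1 entries): A_5.

Each λ_j+ρ reduced to Ā_11; 5-tuples below use C's row order:

  1: (3, 2, 1, 2, 0);  2: (3, 2, 1, 2, 0);  3: (2, 4, 1, 2, 2);  4: (3, 2, 1, 2, 0);  5: (3, 2, 1, 2, 0);  6: (3, 2, 1, 2, 0)

Linkage partition of the 6 weights (2 classes, p=11):

[[1, 2, 4, 5, 6], [3]]


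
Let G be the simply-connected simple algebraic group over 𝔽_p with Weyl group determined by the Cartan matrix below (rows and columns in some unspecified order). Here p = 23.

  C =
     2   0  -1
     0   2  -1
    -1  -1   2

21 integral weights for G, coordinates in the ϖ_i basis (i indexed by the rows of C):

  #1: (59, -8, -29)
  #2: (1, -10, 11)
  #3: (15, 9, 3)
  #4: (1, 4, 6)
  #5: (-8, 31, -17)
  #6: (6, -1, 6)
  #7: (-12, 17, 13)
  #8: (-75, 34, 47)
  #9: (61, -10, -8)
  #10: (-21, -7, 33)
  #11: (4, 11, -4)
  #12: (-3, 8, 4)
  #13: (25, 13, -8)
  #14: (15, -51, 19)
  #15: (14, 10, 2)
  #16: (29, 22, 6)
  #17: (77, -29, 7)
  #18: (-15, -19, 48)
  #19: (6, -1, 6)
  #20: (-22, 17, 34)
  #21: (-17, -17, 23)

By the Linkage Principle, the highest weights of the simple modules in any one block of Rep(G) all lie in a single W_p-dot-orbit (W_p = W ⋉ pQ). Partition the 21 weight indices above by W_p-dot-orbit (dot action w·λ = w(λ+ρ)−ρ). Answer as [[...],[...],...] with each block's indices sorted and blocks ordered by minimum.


Root system A_3: the 3×3 matrix C matches after relabeling.

λ_j+ρ reflected into Ā_23 (⟨·,θ^∨⟩≤23); 3-tuples as given:

  λ_1+ρ ↦ (2, 5, 7) · λ_2+ρ ↦ (2, 9, 3) · λ_3+ρ ↦ (9, 3, 4) · λ_4+ρ ↦ (2, 5, 7) · λ_5+ρ ↦ (7, 0, 7) · λ_6+ρ ↦ (7, 0, 7) · λ_7+ρ ↦ (2, 9, 3) · λ_8+ρ ↦ (2, 9, 3) · λ_9+ρ ↦ (7, 0, 7) · λ_10+ρ ↦ (9, 5, 3) · λ_11+ρ ↦ (2, 9, 3) · λ_12+ρ ↦ (2, 9, 3) · λ_13+ρ ↦ (9, 3, 4) · λ_14+ρ ↦ (9, 3, 4) · λ_15+ρ ↦ (9, 5, 3) · λ_16+ρ ↦ (7, 0, 7) · λ_17+ρ ↦ (9, 5, 3) · λ_18+ρ ↦ (9, 5, 3) · λ_19+ρ ↦ (7, 0, 7) · λ_20+ρ ↦ (2, 5, 7) · λ_21+ρ ↦ (7, 7, 8)

The 21 indices split into 6 linkage classes (same alcove rep ⇔ same W_23-dot-orbit):

[[1, 4, 20], [2, 7, 8, 11, 12], [3, 13, 14], [5, 6, 9, 16, 19], [10, 15, 17, 18], [21]]


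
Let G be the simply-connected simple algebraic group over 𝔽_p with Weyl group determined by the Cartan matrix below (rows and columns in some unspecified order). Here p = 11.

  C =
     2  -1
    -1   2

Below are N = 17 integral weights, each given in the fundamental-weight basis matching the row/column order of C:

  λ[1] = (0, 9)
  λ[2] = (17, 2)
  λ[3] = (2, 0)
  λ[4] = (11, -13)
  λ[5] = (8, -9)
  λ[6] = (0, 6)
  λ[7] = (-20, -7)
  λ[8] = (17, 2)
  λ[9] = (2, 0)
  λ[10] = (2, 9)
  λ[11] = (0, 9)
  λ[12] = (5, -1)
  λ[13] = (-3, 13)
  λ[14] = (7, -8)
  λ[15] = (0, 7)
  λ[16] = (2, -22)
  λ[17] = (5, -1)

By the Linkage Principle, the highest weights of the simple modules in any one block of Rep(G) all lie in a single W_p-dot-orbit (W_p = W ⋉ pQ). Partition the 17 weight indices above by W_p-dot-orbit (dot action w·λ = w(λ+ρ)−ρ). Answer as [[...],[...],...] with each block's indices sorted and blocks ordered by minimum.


A_2 Cartan matrix, 2 simple roots permuted; ρ=(1,1).

Alcove-folded reps (p=11, 17 weights, presented ϖ-order):

  λ_1 → (1, 10);  λ_2 → (1, 7);  λ_3 → (3, 1);  λ_4 → (1, 10);  λ_5 → (1, 8);  λ_6 → (1, 7);  λ_7 → (5, 3);  λ_8 → (1, 7);  λ_9 → (3, 1);  λ_10 → (1, 8);  λ_11 → (1, 10);  λ_12 → (6, 0);  λ_13 → (1, 8);  λ_14 → (1, 7);  λ_15 → (1, 8);  λ_16 → (1, 7);  λ_17 → (6, 0)

Linkage partition of the 17 weights (6 classes, p=11):

[[1, 4, 11], [2, 6, 8, 14, 16], [3, 9], [5, 10, 13, 15], [7], [12, 17]]
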